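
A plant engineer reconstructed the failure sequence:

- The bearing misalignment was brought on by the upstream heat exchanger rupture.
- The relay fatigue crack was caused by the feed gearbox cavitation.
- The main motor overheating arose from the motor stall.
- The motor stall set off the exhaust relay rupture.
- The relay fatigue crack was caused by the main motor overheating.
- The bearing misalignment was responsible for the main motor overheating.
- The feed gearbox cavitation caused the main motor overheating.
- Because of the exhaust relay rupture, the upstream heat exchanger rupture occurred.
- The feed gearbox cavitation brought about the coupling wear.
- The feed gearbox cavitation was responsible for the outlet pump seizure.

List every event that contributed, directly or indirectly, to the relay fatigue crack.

the bearing misalignment, the exhaust relay rupture, the feed gearbox cavitation, the main motor overheating, the motor stall, the upstream heat exchanger rupture

Immediate causes of the relay fatigue crack: the feed gearbox cavitation, the main motor overheating.
Further upstream: the motor stall, the exhaust relay rupture, the upstream heat exchanger rupture, the bearing misalignment.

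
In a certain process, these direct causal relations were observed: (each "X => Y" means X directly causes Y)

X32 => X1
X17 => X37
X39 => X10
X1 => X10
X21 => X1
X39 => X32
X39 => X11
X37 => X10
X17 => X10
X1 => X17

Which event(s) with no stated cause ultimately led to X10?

Tracing upstream from X10: X10 ← X39.
A separate upstream branch: X10 ← X1 ← X21.
Each of those chain origins has no stated cause.

X21, X39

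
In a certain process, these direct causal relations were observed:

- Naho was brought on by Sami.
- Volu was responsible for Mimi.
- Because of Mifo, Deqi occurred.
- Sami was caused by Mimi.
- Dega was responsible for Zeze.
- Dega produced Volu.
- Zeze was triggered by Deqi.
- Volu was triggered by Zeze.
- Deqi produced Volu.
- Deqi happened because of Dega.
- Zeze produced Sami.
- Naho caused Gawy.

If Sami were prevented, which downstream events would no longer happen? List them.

Gawy, Naho

Downstream of Sami: Naho, Gawy.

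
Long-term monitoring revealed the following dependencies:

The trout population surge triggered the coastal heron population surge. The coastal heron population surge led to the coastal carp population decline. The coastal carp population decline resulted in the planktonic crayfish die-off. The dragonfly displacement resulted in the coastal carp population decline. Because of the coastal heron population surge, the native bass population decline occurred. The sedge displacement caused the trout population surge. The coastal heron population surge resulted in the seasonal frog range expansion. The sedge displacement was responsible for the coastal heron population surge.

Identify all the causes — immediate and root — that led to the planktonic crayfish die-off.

the coastal carp population decline, the coastal heron population surge, the dragonfly displacement, the sedge displacement, the trout population surge

Immediate cause of the planktonic crayfish die-off: the coastal carp population decline.
Further upstream: the sedge displacement, the trout population surge, the coastal heron population surge, the dragonfly displacement.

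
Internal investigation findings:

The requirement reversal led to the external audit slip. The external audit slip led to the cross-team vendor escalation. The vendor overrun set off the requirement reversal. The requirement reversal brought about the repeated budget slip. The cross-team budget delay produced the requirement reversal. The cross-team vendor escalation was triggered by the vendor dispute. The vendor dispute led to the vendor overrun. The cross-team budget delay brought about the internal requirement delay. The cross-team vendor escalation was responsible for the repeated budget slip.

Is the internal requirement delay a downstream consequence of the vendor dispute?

No

The vendor dispute leads to the vendor overrun, the requirement reversal, the external audit slip, the cross-team vendor escalation, the repeated budget slip; the internal requirement delay is not among them.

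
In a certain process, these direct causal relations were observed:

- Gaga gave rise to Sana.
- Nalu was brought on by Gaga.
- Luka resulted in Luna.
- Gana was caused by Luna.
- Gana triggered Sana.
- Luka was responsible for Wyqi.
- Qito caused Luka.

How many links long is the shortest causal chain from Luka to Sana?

Shortest chain: Luka → Luna → Gana → Sana.

3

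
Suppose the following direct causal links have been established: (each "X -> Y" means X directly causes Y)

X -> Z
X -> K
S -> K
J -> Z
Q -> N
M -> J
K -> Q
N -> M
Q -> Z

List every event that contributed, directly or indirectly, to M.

Immediate cause of M: N.
Further upstream: X, K, Q, S.

K, N, Q, S, X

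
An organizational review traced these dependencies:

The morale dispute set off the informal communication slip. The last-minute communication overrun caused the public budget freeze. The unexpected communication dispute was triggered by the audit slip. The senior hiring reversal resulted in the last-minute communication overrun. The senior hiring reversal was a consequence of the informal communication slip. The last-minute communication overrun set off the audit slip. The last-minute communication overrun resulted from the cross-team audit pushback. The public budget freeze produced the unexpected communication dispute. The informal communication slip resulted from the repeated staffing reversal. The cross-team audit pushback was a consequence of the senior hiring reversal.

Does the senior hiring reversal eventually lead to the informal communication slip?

The senior hiring reversal leads to the cross-team audit pushback, the last-minute communication overrun, the public budget freeze, the audit slip, the unexpected communication dispute; the informal communication slip is not among them.

No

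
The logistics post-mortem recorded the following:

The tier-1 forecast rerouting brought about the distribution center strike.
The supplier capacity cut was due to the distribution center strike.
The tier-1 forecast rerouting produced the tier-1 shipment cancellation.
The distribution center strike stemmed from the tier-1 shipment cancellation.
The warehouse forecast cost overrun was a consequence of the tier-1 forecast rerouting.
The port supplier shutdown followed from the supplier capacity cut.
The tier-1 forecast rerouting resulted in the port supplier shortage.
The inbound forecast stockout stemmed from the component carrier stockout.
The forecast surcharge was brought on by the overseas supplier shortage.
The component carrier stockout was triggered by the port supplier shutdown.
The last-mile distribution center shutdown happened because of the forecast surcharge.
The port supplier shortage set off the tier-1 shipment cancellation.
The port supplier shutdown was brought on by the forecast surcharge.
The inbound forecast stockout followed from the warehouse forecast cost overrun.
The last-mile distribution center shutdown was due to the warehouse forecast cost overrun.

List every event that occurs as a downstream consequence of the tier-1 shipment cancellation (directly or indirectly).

the component carrier stockout, the distribution center strike, the inbound forecast stockout, the port supplier shutdown, the supplier capacity cut

Direct effects: the distribution center strike.
2 steps out: the supplier capacity cut.
3 steps out: the port supplier shutdown.
4 steps out: the component carrier stockout.
5 steps out: the inbound forecast stockout.
Not reachable from it: the tier-1 forecast rerouting, the port supplier shortage, the warehouse forecast cost overrun, the overseas supplier shortage, the forecast surcharge, the last-mile distribution center shutdown.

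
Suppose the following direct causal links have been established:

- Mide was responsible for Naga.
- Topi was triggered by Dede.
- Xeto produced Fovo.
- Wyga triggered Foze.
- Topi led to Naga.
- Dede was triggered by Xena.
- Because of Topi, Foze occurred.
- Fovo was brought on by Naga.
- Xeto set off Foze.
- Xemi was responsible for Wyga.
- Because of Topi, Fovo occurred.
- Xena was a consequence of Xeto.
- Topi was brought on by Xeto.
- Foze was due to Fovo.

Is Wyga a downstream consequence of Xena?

No

Xena leads to Dede, Topi, Naga, Fovo, Foze; Wyga is not among them.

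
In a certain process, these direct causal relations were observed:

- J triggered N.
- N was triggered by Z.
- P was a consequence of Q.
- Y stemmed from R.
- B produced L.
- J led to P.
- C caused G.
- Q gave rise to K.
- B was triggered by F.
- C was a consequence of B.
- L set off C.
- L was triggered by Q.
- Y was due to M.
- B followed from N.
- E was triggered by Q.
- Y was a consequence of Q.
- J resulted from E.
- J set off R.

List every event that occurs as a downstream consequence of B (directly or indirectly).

C, G, L

Direct effects: L, C.
2 steps out: G.
Not reachable from it: F, Q, E, Z, J, M, N, P, R, K, Y.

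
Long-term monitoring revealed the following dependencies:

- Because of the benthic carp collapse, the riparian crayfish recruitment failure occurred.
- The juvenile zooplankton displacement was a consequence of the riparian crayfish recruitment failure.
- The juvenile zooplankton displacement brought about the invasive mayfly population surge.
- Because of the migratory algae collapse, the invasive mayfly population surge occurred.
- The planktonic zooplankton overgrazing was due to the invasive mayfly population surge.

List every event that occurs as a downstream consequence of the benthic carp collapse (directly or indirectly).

the invasive mayfly population surge, the juvenile zooplankton displacement, the planktonic zooplankton overgrazing, the riparian crayfish recruitment failure

Direct effects: the riparian crayfish recruitment failure.
2 steps out: the juvenile zooplankton displacement.
3 steps out: the invasive mayfly population surge.
4 steps out: the planktonic zooplankton overgrazing.
Not reachable from it: the migratory algae collapse.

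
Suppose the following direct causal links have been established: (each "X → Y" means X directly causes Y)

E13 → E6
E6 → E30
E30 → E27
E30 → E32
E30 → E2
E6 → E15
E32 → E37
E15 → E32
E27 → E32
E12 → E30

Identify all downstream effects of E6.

Direct effects: E30, E15.
2 steps out: E27, E32, E2.
3 steps out: E37.
Not reachable from it: E13, E12.

E15, E2, E27, E30, E32, E37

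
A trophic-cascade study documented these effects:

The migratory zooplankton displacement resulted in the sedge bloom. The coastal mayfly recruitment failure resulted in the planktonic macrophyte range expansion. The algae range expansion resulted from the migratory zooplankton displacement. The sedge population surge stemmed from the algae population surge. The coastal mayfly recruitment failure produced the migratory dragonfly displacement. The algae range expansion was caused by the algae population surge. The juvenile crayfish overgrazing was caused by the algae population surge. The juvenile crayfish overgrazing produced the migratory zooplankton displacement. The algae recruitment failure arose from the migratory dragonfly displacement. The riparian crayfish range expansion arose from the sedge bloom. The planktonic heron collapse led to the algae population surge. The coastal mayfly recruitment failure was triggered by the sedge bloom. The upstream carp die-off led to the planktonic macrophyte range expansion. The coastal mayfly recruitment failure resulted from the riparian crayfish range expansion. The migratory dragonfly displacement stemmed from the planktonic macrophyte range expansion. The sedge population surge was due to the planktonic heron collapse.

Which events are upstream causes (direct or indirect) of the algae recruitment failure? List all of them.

Immediate cause of the algae recruitment failure: the migratory dragonfly displacement.
Further upstream: the planktonic heron collapse, the algae population surge, the juvenile crayfish overgrazing, the migratory zooplankton displacement, the sedge bloom, the riparian crayfish range expansion, the coastal mayfly recruitment failure, the planktonic macrophyte range expansion, the upstream carp die-off.

the algae population surge, the coastal mayfly recruitment failure, the juvenile crayfish overgrazing, the migratory dragonfly displacement, the migratory zooplankton displacement, the planktonic heron collapse, the planktonic macrophyte range expansion, the riparian crayfish range expansion, the sedge bloom, the upstream carp die-off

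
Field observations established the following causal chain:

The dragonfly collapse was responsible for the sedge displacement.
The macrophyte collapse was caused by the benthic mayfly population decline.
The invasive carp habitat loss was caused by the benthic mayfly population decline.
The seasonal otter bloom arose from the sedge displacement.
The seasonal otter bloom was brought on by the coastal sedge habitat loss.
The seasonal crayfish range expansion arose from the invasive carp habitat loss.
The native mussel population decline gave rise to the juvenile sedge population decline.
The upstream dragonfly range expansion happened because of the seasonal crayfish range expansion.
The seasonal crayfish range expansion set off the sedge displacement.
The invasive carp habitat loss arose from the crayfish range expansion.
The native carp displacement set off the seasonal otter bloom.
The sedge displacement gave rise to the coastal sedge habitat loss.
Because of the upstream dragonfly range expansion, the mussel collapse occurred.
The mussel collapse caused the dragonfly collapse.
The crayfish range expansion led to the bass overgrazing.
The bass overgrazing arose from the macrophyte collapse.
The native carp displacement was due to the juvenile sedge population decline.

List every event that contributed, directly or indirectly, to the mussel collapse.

Immediate cause of the mussel collapse: the upstream dragonfly range expansion.
Further upstream: the benthic mayfly population decline, the crayfish range expansion, the invasive carp habitat loss, the seasonal crayfish range expansion.

the benthic mayfly population decline, the crayfish range expansion, the invasive carp habitat loss, the seasonal crayfish range expansion, the upstream dragonfly range expansion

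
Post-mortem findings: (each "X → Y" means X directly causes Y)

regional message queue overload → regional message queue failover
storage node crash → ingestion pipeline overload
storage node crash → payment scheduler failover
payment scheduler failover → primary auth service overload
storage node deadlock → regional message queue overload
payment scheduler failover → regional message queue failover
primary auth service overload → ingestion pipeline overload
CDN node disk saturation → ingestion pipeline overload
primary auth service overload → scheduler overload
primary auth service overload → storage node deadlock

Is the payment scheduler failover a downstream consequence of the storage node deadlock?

The storage node deadlock leads to the regional message queue overload, the regional message queue failover; the payment scheduler failover is not among them.

No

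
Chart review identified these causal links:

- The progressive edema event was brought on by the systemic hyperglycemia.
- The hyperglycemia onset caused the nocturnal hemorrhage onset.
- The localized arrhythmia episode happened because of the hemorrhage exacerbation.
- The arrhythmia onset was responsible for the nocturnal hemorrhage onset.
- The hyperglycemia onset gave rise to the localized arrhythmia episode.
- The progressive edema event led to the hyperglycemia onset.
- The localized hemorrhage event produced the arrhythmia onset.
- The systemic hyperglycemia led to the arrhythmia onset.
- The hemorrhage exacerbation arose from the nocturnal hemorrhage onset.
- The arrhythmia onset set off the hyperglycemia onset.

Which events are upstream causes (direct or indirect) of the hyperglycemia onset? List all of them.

Immediate causes of the hyperglycemia onset: the arrhythmia onset, the progressive edema event.
Further upstream: the systemic hyperglycemia, the localized hemorrhage event.

the arrhythmia onset, the localized hemorrhage event, the progressive edema event, the systemic hyperglycemia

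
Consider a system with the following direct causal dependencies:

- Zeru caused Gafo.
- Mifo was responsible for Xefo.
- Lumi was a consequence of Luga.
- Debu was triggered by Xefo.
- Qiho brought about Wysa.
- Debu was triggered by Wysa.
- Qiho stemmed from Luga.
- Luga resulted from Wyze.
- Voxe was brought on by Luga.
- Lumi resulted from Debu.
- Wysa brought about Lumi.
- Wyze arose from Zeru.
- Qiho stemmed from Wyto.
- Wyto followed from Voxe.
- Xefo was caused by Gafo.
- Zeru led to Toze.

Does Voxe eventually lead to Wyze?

No

Voxe leads to Wyto, Qiho, Wysa, Debu, Lumi; Wyze is not among them.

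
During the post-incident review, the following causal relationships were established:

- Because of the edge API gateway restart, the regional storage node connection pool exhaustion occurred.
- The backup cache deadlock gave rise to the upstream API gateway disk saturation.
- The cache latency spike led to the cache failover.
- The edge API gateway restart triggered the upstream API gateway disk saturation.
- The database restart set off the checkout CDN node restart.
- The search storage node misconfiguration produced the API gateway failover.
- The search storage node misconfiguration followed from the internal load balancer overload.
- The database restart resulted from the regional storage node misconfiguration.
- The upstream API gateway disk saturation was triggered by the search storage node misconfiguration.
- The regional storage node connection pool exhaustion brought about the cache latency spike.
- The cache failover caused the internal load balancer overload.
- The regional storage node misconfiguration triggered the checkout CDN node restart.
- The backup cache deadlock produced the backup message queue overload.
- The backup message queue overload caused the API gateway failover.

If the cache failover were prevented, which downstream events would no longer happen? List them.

Downstream of the cache failover: the internal load balancer overload, the search storage node misconfiguration, the upstream API gateway disk saturation, the API gateway failover.
Of those, still caused via another path: the upstream API gateway disk saturation, the API gateway failover.
The remainder have no surviving cause.

the internal load balancer overload, the search storage node misconfiguration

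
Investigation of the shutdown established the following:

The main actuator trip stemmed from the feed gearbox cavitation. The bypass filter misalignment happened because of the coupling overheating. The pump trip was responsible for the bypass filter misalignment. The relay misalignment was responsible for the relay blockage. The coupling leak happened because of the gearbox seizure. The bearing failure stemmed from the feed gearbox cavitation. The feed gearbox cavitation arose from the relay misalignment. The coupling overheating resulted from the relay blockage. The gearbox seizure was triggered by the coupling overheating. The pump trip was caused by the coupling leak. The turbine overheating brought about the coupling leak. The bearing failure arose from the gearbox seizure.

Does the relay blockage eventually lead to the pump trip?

Yes

There is a causal chain: the relay blockage → the coupling overheating → the gearbox seizure → the coupling leak → the pump trip.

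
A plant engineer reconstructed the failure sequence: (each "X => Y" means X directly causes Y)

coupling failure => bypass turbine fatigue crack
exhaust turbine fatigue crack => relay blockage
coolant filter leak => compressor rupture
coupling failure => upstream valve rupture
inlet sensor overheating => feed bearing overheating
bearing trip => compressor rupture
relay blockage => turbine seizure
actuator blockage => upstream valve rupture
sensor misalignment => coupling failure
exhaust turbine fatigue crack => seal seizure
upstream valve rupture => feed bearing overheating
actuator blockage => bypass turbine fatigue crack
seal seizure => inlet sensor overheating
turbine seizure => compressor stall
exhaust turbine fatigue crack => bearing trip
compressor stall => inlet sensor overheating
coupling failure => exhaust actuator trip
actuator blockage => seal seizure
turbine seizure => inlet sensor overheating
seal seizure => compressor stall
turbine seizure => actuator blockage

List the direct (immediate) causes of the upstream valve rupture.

Upstream contributors include the exhaust turbine fatigue crack, the sensor misalignment, the relay blockage, the turbine seizure, but only the actuator blockage, the coupling failure feed directly into the upstream valve rupture.

the actuator blockage, the coupling failure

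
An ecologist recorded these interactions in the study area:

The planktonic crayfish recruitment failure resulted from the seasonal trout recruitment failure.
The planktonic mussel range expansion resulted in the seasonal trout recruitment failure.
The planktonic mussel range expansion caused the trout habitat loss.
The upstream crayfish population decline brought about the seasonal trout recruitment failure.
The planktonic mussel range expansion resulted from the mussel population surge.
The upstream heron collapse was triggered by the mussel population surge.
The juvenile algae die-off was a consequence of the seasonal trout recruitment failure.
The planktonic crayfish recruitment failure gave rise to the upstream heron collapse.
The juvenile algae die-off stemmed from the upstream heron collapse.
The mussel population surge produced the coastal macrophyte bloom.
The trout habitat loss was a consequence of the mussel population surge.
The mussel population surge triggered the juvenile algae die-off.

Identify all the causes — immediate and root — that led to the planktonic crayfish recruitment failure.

Immediate cause of the planktonic crayfish recruitment failure: the seasonal trout recruitment failure.
Further upstream: the mussel population surge, the upstream crayfish population decline, the planktonic mussel range expansion.

the mussel population surge, the planktonic mussel range expansion, the seasonal trout recruitment failure, the upstream crayfish population decline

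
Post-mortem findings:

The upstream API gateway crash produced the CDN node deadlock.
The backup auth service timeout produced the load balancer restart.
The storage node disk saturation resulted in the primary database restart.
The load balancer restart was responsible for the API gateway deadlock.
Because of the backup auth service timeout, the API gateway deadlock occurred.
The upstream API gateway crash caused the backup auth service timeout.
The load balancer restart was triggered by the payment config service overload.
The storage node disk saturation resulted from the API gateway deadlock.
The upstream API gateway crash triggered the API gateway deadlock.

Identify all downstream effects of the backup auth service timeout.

Direct effects: the load balancer restart, the API gateway deadlock.
2 steps out: the storage node disk saturation.
3 steps out: the primary database restart.
Not reachable from it: the upstream API gateway crash, the CDN node deadlock, the payment config service overload.

the API gateway deadlock, the load balancer restart, the primary database restart, the storage node disk saturation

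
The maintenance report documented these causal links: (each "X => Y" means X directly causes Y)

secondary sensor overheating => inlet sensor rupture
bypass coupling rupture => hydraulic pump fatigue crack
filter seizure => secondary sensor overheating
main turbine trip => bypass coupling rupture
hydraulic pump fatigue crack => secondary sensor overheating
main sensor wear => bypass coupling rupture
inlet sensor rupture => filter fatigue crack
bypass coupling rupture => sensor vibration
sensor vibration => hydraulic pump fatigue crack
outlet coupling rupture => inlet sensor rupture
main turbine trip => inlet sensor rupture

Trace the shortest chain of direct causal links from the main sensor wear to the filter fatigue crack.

the main sensor wear → the bypass coupling rupture → the hydraulic pump fatigue crack → the secondary sensor overheating → the inlet sensor rupture → the filter fatigue crack

the main sensor wear → the bypass coupling rupture
the bypass coupling rupture → the hydraulic pump fatigue crack
the hydraulic pump fatigue crack → the secondary sensor overheating
the secondary sensor overheating → the inlet sensor rupture
the inlet sensor rupture → the filter fatigue crack
Length: 5 steps.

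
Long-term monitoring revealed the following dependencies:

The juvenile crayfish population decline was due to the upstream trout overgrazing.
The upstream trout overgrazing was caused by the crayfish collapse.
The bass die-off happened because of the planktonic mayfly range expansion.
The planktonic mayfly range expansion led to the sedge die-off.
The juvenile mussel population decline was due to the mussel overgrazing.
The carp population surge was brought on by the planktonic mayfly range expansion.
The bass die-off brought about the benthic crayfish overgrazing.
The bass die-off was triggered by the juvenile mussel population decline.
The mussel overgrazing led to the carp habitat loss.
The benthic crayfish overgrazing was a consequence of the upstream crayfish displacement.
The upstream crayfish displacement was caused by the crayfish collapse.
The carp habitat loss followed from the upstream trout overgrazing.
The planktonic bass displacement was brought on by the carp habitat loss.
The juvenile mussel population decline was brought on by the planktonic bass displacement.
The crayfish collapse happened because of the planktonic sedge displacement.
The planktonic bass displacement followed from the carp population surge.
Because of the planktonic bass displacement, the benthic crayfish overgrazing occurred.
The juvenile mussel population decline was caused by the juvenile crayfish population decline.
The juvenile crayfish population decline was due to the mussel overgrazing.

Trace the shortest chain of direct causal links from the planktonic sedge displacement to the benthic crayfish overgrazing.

the planktonic sedge displacement → the crayfish collapse → the upstream crayfish displacement → the benthic crayfish overgrazing

the planktonic sedge displacement → the crayfish collapse
the crayfish collapse → the upstream crayfish displacement
the upstream crayfish displacement → the benthic crayfish overgrazing
Length: 3 steps.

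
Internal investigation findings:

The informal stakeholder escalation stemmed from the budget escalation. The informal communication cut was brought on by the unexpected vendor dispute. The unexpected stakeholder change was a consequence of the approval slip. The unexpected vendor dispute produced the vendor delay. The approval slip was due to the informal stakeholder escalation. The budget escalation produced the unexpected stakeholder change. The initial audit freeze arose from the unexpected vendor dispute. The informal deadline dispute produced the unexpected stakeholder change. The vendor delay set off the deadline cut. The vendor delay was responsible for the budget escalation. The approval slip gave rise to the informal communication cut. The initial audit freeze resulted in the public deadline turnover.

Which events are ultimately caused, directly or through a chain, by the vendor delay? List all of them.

the approval slip, the budget escalation, the deadline cut, the informal communication cut, the informal stakeholder escalation, the unexpected stakeholder change

Direct effects: the budget escalation, the deadline cut.
2 steps out: the informal stakeholder escalation, the unexpected stakeholder change.
3 steps out: the approval slip.
4 steps out: the informal communication cut.
Not reachable from it: the unexpected vendor dispute, the initial audit freeze, the informal deadline dispute, the public deadline turnover.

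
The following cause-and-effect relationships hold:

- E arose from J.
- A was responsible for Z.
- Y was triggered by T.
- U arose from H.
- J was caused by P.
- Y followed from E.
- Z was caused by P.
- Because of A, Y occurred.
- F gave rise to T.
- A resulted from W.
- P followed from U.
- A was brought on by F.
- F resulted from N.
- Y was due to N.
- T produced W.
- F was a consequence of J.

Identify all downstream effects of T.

Direct effects: W, Y.
2 steps out: A.
3 steps out: Z.
Not reachable from it: H, U, P, J, N, F, E.

A, W, Y, Z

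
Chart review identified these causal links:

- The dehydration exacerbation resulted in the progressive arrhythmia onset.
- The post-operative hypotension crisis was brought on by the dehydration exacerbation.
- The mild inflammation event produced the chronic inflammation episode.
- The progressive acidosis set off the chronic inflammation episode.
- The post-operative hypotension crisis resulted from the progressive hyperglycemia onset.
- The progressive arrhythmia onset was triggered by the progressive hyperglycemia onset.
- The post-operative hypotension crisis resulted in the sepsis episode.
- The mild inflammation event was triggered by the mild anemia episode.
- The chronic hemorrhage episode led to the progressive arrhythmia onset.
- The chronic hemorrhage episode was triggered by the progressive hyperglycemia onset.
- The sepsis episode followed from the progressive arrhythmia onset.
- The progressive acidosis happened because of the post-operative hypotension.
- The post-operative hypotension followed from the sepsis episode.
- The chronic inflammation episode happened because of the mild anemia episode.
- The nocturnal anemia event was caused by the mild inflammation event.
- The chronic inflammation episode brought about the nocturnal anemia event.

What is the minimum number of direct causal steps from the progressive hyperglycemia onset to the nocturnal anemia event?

6

Shortest chain: the progressive hyperglycemia onset → the progressive arrhythmia onset → the sepsis episode → the post-operative hypotension → the progressive acidosis → the chronic inflammation episode → the nocturnal anemia event.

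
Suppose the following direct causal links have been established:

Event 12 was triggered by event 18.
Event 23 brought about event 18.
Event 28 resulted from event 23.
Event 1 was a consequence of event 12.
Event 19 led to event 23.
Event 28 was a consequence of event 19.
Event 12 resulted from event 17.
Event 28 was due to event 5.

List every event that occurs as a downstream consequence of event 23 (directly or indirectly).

event 1, event 12, event 18, event 28

Direct effects: event 28, event 18.
2 steps out: event 12.
3 steps out: event 1.
Not reachable from it: event 5, event 19, event 17.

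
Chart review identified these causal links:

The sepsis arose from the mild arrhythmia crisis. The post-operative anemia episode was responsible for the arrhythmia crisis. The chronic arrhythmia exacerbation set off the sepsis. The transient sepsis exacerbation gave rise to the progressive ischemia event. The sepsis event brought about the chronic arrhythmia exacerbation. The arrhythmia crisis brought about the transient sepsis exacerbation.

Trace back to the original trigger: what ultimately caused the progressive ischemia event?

Tracing upstream from the progressive ischemia event: the progressive ischemia event ← the transient sepsis exacerbation ← the arrhythmia crisis ← the post-operative anemia episode.
The post-operative anemia episode has no stated cause, so it is the root.

the post-operative anemia episode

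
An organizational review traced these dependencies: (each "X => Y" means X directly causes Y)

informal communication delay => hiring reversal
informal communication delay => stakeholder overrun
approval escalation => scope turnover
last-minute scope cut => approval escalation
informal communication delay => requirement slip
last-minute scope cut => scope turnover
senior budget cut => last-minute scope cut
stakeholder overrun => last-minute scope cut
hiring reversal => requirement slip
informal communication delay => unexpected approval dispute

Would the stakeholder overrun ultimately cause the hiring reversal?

The stakeholder overrun leads to the last-minute scope cut, the approval escalation, the scope turnover; the hiring reversal is not among them.

No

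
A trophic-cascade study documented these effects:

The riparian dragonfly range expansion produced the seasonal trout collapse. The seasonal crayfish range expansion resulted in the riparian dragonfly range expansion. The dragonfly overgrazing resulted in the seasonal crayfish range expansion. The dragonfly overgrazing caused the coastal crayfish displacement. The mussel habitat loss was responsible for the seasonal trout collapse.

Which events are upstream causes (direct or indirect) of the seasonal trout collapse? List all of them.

Immediate causes of the seasonal trout collapse: the riparian dragonfly range expansion, the mussel habitat loss.
Further upstream: the dragonfly overgrazing, the seasonal crayfish range expansion.

the dragonfly overgrazing, the mussel habitat loss, the riparian dragonfly range expansion, the seasonal crayfish range expansion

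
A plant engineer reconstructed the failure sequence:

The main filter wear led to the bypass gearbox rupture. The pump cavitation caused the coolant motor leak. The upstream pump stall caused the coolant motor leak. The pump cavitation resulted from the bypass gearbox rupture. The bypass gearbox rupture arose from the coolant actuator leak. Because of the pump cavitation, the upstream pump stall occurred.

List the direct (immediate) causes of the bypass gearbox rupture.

the coolant actuator leak, the main filter wear

the coolant actuator leak, the main filter wear → the bypass gearbox rupture with nothing further upstream stated.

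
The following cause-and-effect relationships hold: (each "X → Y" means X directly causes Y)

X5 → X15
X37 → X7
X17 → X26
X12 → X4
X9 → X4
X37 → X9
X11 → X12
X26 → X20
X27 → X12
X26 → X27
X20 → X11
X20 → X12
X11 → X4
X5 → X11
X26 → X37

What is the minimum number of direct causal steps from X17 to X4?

4

Shortest chain: X17 → X26 → X37 → X9 → X4.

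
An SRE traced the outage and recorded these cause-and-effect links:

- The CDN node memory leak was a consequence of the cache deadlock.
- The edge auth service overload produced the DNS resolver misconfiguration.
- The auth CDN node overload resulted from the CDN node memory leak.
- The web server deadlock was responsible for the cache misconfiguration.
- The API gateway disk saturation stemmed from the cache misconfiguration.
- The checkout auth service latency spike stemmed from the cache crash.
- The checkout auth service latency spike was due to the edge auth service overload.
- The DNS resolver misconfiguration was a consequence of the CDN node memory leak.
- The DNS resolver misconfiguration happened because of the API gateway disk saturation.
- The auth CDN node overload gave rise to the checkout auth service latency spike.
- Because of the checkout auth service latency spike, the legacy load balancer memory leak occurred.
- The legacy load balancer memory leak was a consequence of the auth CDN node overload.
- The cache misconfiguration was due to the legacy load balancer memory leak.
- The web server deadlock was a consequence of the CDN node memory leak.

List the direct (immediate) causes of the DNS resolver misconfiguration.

the API gateway disk saturation, the CDN node memory leak, the edge auth service overload

Upstream contributors include the cache deadlock, the cache crash, the auth CDN node overload, the checkout auth service latency spike, the legacy load balancer memory leak, the web server deadlock, the cache misconfiguration, but only the API gateway disk saturation, the CDN node memory leak, the edge auth service overload feed directly into the DNS resolver misconfiguration.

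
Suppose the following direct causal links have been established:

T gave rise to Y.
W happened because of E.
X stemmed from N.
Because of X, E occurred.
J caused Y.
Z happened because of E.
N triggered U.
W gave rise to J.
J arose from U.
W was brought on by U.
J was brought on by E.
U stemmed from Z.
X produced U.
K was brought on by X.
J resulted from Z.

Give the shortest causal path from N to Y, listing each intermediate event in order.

N → U → J → Y

N → U
U → J
J → Y
Length: 3 steps.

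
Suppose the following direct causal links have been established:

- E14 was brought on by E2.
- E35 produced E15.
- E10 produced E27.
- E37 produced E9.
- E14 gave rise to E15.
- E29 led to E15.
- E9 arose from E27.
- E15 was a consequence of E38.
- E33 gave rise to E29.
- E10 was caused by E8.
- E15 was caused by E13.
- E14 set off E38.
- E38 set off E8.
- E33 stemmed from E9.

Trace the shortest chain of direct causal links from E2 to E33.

E2 → E14 → E38 → E8 → E10 → E27 → E9 → E33

E2 → E14
E14 → E38
E38 → E8
E8 → E10
E10 → E27
E27 → E9
E9 → E33
Length: 7 steps.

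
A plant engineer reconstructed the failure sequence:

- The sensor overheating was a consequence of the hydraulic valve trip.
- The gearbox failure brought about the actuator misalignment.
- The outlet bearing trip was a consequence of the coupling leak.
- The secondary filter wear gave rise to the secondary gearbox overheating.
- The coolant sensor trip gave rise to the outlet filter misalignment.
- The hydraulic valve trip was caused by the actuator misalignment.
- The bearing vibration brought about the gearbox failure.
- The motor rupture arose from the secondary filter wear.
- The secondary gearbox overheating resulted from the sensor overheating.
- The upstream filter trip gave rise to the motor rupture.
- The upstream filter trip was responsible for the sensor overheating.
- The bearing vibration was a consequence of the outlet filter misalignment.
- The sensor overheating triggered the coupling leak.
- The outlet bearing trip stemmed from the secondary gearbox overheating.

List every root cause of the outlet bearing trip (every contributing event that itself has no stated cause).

the coolant sensor trip, the secondary filter wear, the upstream filter trip

Tracing upstream from the outlet bearing trip: the outlet bearing trip ← the coupling leak ← the sensor overheating ← the hydraulic valve trip ← the actuator misalignment ← the gearbox failure ← the bearing vibration ← the outlet filter misalignment ← the coolant sensor trip.
A separate upstream branch: the outlet bearing trip ← the coupling leak ← the sensor overheating ← the upstream filter trip.
A separate upstream branch: the outlet bearing trip ← the secondary gearbox overheating ← the secondary filter wear.
Each of those chain origins has no stated cause.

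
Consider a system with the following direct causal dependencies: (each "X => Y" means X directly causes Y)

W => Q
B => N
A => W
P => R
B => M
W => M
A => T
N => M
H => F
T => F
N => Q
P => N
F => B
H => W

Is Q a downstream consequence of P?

Yes

There is a causal chain: P → N → Q.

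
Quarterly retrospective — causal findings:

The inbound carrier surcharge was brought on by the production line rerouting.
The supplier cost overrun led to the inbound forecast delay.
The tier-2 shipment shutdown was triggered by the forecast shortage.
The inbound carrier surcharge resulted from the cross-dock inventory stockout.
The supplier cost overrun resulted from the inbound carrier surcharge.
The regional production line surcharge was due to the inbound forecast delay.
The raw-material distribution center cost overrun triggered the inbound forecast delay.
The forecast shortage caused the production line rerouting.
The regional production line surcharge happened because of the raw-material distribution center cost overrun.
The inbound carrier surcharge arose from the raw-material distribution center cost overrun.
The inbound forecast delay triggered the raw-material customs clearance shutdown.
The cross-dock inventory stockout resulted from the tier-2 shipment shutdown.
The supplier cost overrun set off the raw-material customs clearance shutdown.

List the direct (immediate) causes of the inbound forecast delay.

Upstream contributors include the forecast shortage, the tier-2 shipment shutdown, the production line rerouting, the cross-dock inventory stockout, the inbound carrier surcharge, but only the raw-material distribution center cost overrun, the supplier cost overrun feed directly into the inbound forecast delay.

the raw-material distribution center cost overrun, the supplier cost overrun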